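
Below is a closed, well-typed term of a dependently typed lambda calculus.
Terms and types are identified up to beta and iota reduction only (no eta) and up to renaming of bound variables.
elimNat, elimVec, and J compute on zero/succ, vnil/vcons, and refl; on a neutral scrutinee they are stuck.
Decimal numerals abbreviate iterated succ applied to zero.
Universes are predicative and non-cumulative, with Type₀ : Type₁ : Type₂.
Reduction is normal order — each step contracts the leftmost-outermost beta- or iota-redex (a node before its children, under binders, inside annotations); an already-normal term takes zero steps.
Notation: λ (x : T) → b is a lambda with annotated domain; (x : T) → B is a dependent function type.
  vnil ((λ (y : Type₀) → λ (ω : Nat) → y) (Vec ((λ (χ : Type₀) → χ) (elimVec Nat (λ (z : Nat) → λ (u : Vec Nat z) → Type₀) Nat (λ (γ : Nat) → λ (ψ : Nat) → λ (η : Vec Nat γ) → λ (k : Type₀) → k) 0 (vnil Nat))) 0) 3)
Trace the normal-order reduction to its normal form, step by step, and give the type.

normal-order reduction:
  vnil ((λ (y : Type₀) → λ (ω : Nat) → y) (Vec ((λ (χ : Type₀) → χ) (elimVec Nat (λ (z : Nat) → λ (u : Vec Nat z) → Type₀) Nat (λ (γ : Nat) → λ (ψ : Nat) → λ (η : Vec Nat γ) → λ (k : Type₀) → k) 0 (vnil Nat))) 0) 3)
  ~> vnil ((λ (y : Nat) → Vec ((λ (ω : Type₀) → ω) (elimVec Nat (λ (χ : Nat) → λ (z : Vec Nat χ) → Type₀) Nat (λ (u : Nat) → λ (γ : Nat) → λ (ψ : Vec Nat u) → λ (η : Type₀) → η) 0 (vnil Nat))) 0) 3)
  ~> vnil (Vec ((λ (y : Type₀) → y) (elimVec Nat (λ (ω : Nat) → λ (χ : Vec Nat ω) → Type₀) Nat (λ (z : Nat) → λ (u : Nat) → λ (γ : Vec Nat z) → λ (ψ : Type₀) → ψ) 0 (vnil Nat))) 0)
  ~> vnil (Vec (elimVec Nat (λ (y : Nat) → λ (ω : Vec Nat y) → Type₀) Nat (λ (χ : Nat) → λ (z : Nat) → λ (u : Vec Nat χ) → λ (γ : Type₀) → γ) 0 (vnil Nat)) 0)
  ~> vnil (Vec Nat 0)
the term's type:
  Vec (Vec Nat 0) 0


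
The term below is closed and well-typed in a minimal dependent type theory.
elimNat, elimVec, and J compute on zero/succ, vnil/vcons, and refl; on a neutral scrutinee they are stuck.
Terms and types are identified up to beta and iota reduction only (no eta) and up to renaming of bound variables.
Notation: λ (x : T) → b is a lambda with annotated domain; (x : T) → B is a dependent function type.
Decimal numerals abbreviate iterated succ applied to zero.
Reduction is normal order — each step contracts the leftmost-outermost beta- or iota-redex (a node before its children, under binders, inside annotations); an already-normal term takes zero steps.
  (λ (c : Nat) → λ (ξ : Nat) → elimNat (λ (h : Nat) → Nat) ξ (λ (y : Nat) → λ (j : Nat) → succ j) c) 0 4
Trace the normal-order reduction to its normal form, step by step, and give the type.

reduction (normal order):
  (λ (c : Nat) → λ (ξ : Nat) → elimNat (λ (h : Nat) → Nat) ξ (λ (y : Nat) → λ (j : Nat) → succ j) c) 0 4
  ~> (λ (c : Nat) → elimNat (λ (ξ : Nat) → Nat) c (λ (h : Nat) → λ (y : Nat) → succ y) 0) 4
  ~> elimNat (λ (c : Nat) → Nat) 4 (λ (ξ : Nat) → λ (h : Nat) → succ h) 0
  ~> 4
the term's type:
  Nat


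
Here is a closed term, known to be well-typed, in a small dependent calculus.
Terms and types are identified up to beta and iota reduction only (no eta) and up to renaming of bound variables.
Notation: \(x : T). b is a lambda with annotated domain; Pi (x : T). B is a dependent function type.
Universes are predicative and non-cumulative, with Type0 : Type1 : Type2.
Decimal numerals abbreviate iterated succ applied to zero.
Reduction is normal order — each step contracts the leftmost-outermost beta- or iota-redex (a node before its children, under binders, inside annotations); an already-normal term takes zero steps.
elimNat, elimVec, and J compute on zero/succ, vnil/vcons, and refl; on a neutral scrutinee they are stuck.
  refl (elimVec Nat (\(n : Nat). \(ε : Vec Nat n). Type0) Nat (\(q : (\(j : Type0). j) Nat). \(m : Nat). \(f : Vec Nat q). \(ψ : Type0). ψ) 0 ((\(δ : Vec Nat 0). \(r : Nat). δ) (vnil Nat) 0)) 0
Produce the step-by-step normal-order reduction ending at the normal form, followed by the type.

reduction (normal order):
  refl (elimVec Nat (\(n : Nat). \(ε : Vec Nat n). Type0) Nat (\(q : (\(j : Type0). j) Nat). \(m : Nat). \(f : Vec Nat q). \(ψ : Type0). ψ) 0 ((\(δ : Vec Nat 0). \(r : Nat). δ) (vnil Nat) 0)) 0
  ~> refl (elimVec Nat (\(n : Nat). \(ε : Vec Nat n). Type0) Nat (\(q : Nat). \(j : Nat). \(m : Vec Nat q). \(f : Type0). f) 0 ((\(ψ : Vec Nat 0). \(δ : Nat). ψ) (vnil Nat) 0)) 0
  ~> refl (elimVec Nat (\(n : Nat). \(ε : Vec Nat n). Type0) Nat (\(q : Nat). \(j : Nat). \(m : Vec Nat q). \(f : Type0). f) 0 ((\(ψ : Nat). vnil Nat) 0)) 0
  ~> refl (elimVec Nat (\(n : Nat). \(ε : Vec Nat n). Type0) Nat (\(q : Nat). \(j : Nat). \(m : Vec Nat q). \(f : Type0). f) 0 (vnil Nat)) 0
  ~> refl Nat 0
inferred type:
  Eq Nat 0 0


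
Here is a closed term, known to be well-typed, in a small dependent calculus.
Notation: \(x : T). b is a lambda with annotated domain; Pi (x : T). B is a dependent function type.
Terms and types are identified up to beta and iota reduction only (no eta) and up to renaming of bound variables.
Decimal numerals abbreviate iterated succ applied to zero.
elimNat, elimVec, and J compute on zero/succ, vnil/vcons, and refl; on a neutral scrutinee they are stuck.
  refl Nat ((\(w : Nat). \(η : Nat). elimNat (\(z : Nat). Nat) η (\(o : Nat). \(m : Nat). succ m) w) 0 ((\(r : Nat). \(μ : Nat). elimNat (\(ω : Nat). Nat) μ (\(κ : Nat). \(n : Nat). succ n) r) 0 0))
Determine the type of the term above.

type:
  Eq Nat 0 0


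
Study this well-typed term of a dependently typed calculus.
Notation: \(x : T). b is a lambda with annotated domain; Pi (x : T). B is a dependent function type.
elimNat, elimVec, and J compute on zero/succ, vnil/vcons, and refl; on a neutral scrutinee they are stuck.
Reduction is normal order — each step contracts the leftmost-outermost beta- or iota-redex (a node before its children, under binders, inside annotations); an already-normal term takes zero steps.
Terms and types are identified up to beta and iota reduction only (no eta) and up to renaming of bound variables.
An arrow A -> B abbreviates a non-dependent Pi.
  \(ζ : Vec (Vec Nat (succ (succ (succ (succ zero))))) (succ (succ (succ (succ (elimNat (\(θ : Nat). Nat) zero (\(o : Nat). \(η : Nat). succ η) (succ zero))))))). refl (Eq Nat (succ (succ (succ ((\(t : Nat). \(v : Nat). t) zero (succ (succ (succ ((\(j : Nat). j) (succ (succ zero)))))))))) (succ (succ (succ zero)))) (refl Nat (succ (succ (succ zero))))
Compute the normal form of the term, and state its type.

normal form:
  \(ζ : Vec (Vec Nat (succ (succ (succ (succ zero))))) (succ (succ (succ (succ (succ zero)))))). refl (Eq Nat (succ (succ (succ zero))) (succ (succ (succ zero)))) (refl Nat (succ (succ (succ zero))))
inferred type:
  Vec (Vec Nat (succ (succ (succ (succ zero))))) (succ (succ (succ (succ (succ zero))))) -> Eq (Eq Nat (succ (succ (succ zero))) (succ (succ (succ zero)))) (refl Nat (succ (succ (succ zero)))) (refl Nat (succ (succ (succ zero))))
observation: normalization takes exactly 6 steps under the normal-order strategy.


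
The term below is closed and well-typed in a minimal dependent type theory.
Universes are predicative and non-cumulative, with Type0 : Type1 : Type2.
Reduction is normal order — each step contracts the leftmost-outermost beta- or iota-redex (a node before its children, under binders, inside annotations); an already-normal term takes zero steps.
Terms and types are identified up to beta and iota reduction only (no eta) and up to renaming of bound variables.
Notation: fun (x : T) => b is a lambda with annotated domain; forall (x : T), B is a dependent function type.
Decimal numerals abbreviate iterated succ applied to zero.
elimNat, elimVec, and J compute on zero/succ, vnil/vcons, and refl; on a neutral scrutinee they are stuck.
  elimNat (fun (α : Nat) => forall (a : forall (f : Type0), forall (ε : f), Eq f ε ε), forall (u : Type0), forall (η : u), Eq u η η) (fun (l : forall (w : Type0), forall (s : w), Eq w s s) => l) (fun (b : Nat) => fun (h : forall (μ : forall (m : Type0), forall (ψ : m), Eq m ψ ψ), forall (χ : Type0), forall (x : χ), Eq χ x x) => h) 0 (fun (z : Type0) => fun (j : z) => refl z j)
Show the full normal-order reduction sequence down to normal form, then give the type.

normal-order reduction sequence:
  elimNat (fun (α : Nat) => forall (a : forall (f : Type0), forall (ε : f), Eq f ε ε), forall (u : Type0), forall (η : u), Eq u η η) (fun (l : forall (w : Type0), forall (s : w), Eq w s s) => l) (fun (b : Nat) => fun (h : forall (μ : forall (m : Type0), forall (ψ : m), Eq m ψ ψ), forall (χ : Type0), forall (x : χ), Eq χ x x) => h) 0 (fun (z : Type0) => fun (j : z) => refl z j)
  ~> (fun (α : forall (a : Type0), forall (f : a), Eq a f f) => α) (fun (ε : Type0) => fun (u : ε) => refl ε u)
  ~> fun (α : Type0) => fun (a : α) => refl α a
the term's type:
  forall (α : Type0), forall (a : α), Eq α a a


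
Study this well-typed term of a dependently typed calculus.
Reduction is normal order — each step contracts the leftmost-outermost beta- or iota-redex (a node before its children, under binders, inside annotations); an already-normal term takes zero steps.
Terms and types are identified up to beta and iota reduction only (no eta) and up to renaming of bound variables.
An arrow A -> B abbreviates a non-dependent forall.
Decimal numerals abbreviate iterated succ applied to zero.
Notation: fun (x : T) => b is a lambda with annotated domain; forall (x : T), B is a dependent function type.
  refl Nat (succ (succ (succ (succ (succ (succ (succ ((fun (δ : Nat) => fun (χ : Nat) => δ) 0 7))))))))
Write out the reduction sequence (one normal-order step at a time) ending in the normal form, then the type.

normal-order reduction sequence:
  refl Nat (succ (succ (succ (succ (succ (succ (succ ((fun (δ : Nat) => fun (χ : Nat) => δ) 0 7))))))))
  ~> refl Nat (succ (succ (succ (succ (succ (succ (succ ((fun (δ : Nat) => 0) 7))))))))
  ~> refl Nat 7
the term's type:
  Eq Nat 7 7


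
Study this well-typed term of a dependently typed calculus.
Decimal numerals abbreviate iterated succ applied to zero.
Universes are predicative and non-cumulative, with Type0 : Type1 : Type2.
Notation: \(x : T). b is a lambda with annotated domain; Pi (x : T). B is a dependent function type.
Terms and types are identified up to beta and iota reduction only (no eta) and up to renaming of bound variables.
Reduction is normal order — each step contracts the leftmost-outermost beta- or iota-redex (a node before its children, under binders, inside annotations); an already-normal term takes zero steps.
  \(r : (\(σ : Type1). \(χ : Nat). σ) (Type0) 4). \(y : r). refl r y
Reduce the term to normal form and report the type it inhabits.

resulting normal form:
  \(r : Type0). \(σ : r). refl r σ
inferred type:
  Pi (r : Type0). Pi (σ : r). Eq r σ σ
observation: normalization takes exactly 2 steps under the normal-order strategy.


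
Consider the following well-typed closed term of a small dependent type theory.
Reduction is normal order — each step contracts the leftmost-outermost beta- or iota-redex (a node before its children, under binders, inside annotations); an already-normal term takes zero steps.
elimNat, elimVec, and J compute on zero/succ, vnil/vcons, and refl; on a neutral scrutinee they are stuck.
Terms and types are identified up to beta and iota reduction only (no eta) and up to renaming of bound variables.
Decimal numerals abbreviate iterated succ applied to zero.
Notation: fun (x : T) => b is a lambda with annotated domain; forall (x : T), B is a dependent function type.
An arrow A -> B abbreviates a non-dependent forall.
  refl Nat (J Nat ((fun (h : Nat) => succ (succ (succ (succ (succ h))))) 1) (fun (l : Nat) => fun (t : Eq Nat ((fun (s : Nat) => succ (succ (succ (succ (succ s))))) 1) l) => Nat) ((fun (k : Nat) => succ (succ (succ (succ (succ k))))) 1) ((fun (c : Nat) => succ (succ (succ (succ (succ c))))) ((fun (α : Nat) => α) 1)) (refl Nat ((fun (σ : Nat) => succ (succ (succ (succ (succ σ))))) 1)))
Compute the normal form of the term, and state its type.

reduced normal form:
  refl Nat 6
the term's type:
  Eq Nat 6 6


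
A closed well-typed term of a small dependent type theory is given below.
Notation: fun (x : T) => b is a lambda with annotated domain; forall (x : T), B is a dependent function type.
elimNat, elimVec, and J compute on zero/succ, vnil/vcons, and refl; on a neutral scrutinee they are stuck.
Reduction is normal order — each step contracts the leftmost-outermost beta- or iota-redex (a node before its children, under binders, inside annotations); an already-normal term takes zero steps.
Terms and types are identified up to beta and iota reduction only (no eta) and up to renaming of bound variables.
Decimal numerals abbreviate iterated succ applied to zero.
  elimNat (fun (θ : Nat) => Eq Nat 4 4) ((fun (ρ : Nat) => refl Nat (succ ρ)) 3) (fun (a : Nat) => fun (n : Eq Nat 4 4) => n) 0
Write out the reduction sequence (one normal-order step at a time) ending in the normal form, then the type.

normal-order reduction:
  elimNat (fun (θ : Nat) => Eq Nat 4 4) ((fun (ρ : Nat) => refl Nat (succ ρ)) 3) (fun (a : Nat) => fun (n : Eq Nat 4 4) => n) 0
  ~> (fun (θ : Nat) => refl Nat (succ θ)) 3
  ~> refl Nat 4
the term's type:
  Eq Nat 4 4


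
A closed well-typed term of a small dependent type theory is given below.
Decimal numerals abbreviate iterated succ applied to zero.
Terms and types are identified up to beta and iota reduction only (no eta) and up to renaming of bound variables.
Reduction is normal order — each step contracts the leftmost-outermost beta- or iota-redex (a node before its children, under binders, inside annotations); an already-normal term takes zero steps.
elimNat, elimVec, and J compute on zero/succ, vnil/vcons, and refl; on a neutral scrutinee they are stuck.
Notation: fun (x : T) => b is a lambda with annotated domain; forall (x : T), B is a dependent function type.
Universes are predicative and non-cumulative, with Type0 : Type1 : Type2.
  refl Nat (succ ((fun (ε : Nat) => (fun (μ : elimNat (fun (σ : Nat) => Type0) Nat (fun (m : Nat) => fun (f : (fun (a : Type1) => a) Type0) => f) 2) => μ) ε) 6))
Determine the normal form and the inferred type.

resulting normal form:
  refl Nat 7
type:
  Eq Nat 7 7


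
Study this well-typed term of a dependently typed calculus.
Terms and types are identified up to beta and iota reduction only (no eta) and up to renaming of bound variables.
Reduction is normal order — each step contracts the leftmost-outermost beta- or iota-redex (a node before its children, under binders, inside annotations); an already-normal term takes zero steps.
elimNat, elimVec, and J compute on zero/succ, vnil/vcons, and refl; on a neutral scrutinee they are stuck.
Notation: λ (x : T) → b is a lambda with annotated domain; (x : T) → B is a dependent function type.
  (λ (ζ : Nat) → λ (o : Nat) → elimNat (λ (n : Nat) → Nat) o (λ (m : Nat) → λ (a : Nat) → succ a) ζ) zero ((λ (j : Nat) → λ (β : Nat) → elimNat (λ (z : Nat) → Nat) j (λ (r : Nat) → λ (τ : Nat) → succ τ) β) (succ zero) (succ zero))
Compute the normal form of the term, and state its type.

normal form:
  succ (succ zero)
type:
  Nat


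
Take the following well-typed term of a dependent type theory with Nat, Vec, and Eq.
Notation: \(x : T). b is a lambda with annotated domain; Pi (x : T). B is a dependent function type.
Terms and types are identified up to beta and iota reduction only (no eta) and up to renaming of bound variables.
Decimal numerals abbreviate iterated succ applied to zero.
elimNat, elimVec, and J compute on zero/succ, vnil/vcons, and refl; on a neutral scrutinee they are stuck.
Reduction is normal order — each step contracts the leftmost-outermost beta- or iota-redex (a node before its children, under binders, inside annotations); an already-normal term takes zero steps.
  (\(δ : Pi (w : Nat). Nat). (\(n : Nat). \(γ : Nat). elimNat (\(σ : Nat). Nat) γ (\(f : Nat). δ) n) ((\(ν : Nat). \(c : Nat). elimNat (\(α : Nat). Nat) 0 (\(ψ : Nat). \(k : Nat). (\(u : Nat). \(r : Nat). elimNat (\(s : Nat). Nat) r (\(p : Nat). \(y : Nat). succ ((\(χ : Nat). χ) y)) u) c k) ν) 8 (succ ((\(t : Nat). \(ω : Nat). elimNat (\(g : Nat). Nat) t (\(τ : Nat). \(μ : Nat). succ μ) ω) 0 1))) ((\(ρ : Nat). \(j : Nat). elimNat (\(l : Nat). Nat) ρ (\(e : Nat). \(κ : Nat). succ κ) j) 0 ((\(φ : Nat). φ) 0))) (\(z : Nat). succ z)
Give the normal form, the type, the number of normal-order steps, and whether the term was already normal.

reduced normal form:
  16
inferred type:
  Nat
steps to reach normal form (normal order): 219
started in normal form: no
first contracted redex: a beta-redex


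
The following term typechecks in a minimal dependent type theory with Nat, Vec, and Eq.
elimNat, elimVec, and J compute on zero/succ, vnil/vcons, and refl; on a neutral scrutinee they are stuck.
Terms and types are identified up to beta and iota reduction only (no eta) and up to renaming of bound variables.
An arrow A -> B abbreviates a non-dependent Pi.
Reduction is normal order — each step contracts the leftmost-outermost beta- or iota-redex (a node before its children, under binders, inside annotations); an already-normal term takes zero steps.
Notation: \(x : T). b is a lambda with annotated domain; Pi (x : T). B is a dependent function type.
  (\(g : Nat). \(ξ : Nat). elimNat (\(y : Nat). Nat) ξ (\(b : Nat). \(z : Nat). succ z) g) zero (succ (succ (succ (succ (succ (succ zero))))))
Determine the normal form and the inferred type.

reduced normal form:
  succ (succ (succ (succ (succ (succ zero)))))
type:
  Nat
observation: contracting a beta-redex first, the term normalizes in 3 steps.


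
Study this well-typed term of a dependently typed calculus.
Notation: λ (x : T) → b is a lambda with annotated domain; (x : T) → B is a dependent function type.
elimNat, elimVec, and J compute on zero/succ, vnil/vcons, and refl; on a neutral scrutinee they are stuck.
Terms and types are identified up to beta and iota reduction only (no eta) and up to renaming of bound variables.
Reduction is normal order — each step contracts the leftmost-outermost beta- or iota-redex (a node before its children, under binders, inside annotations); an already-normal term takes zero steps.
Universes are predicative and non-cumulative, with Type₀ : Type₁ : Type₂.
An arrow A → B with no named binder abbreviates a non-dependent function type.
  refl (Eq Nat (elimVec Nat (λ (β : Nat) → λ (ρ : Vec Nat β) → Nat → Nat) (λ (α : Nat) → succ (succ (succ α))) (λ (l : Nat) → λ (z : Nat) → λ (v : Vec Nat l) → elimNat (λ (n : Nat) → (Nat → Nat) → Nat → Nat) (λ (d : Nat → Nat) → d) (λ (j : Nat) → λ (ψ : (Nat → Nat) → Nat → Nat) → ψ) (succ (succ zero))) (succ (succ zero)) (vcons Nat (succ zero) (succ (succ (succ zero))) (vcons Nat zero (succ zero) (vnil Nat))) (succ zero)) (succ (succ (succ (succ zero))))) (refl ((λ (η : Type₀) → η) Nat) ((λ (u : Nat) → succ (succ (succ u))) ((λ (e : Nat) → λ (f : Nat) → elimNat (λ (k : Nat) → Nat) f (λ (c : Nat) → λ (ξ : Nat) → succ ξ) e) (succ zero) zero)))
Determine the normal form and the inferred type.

normal form:
  refl (Eq Nat (succ (succ (succ (succ zero)))) (succ (succ (succ (succ zero))))) (refl Nat (succ (succ (succ (succ zero)))))
type:
  Eq (Eq Nat (succ (succ (succ (succ zero)))) (succ (succ (succ (succ zero))))) (refl Nat (succ (succ (succ (succ zero))))) (refl Nat (succ (succ (succ (succ zero)))))


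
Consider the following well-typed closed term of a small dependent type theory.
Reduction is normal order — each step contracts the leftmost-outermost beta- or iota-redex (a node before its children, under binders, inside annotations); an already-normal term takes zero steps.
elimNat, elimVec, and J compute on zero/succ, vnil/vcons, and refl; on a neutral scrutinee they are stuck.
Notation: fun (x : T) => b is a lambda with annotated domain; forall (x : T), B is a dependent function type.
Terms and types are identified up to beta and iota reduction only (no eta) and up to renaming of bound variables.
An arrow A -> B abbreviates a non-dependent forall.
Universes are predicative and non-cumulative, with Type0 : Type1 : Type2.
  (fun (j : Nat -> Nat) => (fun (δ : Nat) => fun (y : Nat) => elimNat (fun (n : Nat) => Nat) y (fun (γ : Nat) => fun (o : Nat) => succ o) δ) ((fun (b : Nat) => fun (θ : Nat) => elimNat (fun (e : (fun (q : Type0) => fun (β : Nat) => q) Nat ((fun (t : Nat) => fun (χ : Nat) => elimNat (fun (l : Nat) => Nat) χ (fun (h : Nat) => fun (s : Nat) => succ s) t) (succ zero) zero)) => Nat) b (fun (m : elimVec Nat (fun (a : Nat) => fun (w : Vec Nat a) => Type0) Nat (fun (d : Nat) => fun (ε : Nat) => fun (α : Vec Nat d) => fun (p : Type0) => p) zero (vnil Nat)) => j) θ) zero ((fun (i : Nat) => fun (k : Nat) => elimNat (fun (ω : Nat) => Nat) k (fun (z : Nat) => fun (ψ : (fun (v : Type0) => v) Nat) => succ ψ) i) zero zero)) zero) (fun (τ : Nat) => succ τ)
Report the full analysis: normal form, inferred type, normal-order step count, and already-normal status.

resulting normal form:
  zero
inferred type:
  Nat
normal-order step count: 13
term was already normal: no
first redex: a beta-redex


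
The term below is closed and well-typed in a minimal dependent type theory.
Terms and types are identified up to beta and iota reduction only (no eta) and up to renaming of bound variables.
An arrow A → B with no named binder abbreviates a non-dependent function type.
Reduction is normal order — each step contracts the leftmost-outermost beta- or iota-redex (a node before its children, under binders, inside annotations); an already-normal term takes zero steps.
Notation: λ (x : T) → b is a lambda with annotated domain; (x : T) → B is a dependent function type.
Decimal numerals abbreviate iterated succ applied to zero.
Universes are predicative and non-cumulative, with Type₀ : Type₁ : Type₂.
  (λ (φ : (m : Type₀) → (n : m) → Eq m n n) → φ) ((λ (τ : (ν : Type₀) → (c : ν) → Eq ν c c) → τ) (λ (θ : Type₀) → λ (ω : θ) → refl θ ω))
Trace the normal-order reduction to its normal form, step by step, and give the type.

reduction (normal order):
  (λ (φ : (m : Type₀) → (n : m) → Eq m n n) → φ) ((λ (τ : (ν : Type₀) → (c : ν) → Eq ν c c) → τ) (λ (θ : Type₀) → λ (ω : θ) → refl θ ω))
  ~> (λ (φ : (m : Type₀) → (n : m) → Eq m n n) → φ) (λ (τ : Type₀) → λ (ν : τ) → refl τ ν)
  ~> λ (φ : Type₀) → λ (m : φ) → refl φ m
type:
  (φ : Type₀) → (m : φ) → Eq φ m m


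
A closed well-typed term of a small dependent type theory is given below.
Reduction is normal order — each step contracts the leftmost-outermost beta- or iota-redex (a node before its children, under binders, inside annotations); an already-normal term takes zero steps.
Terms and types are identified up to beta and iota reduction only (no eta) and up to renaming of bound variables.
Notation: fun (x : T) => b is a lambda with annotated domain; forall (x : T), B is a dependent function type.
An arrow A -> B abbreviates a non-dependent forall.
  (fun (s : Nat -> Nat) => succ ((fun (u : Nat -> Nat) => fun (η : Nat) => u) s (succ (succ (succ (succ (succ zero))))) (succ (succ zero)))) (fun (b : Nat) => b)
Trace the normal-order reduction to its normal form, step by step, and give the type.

normal-order reduction:
  (fun (s : Nat -> Nat) => succ ((fun (u : Nat -> Nat) => fun (η : Nat) => u) s (succ (succ (succ (succ (succ zero))))) (succ (succ zero)))) (fun (b : Nat) => b)
  ~> succ ((fun (s : Nat -> Nat) => fun (u : Nat) => s) (fun (η : Nat) => η) (succ (succ (succ (succ (succ zero))))) (succ (succ zero)))
  ~> succ ((fun (s : Nat) => fun (u : Nat) => u) (succ (succ (succ (succ (succ zero))))) (succ (succ zero)))
  ~> succ ((fun (s : Nat) => s) (succ (succ zero)))
  ~> succ (succ (succ zero))
inferred type:
  Nat


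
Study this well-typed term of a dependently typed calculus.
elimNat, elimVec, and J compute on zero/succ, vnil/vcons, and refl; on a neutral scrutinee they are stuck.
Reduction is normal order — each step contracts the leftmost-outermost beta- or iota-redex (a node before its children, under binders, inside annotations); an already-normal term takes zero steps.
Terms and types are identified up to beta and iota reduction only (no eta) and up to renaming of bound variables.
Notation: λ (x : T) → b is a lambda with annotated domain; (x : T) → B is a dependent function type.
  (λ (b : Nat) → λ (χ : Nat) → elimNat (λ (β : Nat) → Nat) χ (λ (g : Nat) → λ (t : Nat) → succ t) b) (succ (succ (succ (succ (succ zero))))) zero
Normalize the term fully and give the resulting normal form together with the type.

reduced normal form:
  succ (succ (succ (succ (succ zero))))
type:
  Nat
observation: 18 normal-order steps separate the term from its normal form.


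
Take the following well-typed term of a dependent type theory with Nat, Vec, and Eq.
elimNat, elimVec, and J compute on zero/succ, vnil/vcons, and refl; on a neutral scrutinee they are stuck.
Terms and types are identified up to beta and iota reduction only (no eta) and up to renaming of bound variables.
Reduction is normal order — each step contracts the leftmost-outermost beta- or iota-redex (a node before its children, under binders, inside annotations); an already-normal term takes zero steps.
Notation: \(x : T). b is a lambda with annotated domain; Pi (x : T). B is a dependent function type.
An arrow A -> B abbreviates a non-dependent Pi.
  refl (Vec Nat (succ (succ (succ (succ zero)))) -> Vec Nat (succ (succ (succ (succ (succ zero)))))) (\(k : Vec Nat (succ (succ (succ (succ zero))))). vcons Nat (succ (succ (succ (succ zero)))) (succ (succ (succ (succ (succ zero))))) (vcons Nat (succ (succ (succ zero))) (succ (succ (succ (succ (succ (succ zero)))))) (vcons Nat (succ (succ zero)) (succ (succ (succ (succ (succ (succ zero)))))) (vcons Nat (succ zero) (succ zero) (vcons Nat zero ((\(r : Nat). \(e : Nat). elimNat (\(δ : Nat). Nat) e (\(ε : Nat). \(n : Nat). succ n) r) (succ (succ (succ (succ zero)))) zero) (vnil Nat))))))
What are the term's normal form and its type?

reduced normal form:
  refl (Vec Nat (succ (succ (succ (succ zero)))) -> Vec Nat (succ (succ (succ (succ (succ zero)))))) (\(k : Vec Nat (succ (succ (succ (succ zero))))). vcons Nat (succ (succ (succ (succ zero)))) (succ (succ (succ (succ (succ zero))))) (vcons Nat (succ (succ (succ zero))) (succ (succ (succ (succ (succ (succ zero)))))) (vcons Nat (succ (succ zero)) (succ (succ (succ (succ (succ (succ zero)))))) (vcons Nat (succ zero) (succ zero) (vcons Nat zero (succ (succ (succ (succ zero)))) (vnil Nat))))))
inferred type:
  Eq (Vec Nat (succ (succ (succ (succ zero)))) -> Vec Nat (succ (succ (succ (succ (succ zero)))))) (\(k : Vec Nat (succ (succ (succ (succ zero))))). vcons Nat (succ (succ (succ (succ zero)))) (succ (succ (succ (succ (succ zero))))) (vcons Nat (succ (succ (succ zero))) (succ (succ (succ (succ (succ (succ zero)))))) (vcons Nat (succ (succ zero)) (succ (succ (succ (succ (succ (succ zero)))))) (vcons Nat (succ zero) (succ zero) (vcons Nat zero (succ (succ (succ (succ zero)))) (vnil Nat)))))) (\(r : Vec Nat (succ (succ (succ (succ zero))))). vcons Nat (succ (succ (succ (succ zero)))) (succ (succ (succ (succ (succ zero))))) (vcons Nat (succ (succ (succ zero))) (succ (succ (succ (succ (succ (succ zero)))))) (vcons Nat (succ (succ zero)) (succ (succ (succ (succ (succ (succ zero)))))) (vcons Nat (succ zero) (succ zero) (vcons Nat zero (succ (succ (succ (succ zero)))) (vnil Nat))))))


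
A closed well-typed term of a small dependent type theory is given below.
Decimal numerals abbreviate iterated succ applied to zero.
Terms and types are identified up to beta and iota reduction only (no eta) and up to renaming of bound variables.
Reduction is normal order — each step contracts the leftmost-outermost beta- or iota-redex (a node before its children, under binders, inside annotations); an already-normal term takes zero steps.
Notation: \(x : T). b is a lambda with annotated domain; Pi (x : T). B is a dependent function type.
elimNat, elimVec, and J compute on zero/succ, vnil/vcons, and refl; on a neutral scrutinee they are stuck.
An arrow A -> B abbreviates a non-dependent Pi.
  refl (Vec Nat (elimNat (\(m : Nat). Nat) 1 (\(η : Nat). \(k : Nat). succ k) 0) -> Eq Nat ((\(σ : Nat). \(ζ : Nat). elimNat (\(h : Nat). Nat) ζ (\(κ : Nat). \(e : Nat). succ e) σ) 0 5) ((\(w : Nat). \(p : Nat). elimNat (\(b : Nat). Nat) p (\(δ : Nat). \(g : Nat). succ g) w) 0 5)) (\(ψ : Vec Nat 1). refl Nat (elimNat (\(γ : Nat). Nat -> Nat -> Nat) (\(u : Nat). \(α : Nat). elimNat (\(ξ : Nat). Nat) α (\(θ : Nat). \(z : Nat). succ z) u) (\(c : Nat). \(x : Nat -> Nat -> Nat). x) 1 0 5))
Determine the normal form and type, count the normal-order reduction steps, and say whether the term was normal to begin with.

normal form:
  refl (Vec Nat 1 -> Eq Nat 5 5) (\(m : Vec Nat 1). refl Nat 5)
inferred type:
  Eq (Vec Nat 1 -> Eq Nat 5 5) (\(m : Vec Nat 1). refl Nat 5) (\(η : Vec Nat 1). refl Nat 5)
normal-order step count: 14
term was already normal: no
first redex: an elimNat iota-redex


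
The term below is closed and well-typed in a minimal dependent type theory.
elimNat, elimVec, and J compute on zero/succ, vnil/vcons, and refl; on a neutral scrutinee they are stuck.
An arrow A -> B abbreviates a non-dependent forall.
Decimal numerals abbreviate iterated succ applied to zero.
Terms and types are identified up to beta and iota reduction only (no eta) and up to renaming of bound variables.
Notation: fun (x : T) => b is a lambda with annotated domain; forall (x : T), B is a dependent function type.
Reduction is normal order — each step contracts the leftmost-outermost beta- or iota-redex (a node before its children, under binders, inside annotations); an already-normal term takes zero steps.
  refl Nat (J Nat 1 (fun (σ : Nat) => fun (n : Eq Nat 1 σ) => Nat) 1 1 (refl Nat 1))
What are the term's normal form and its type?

reduced normal form:
  refl Nat 1
the term's type:
  Eq Nat 1 1
observation: 1 normal-order step normalize the term, beginning with a J iota-redex.


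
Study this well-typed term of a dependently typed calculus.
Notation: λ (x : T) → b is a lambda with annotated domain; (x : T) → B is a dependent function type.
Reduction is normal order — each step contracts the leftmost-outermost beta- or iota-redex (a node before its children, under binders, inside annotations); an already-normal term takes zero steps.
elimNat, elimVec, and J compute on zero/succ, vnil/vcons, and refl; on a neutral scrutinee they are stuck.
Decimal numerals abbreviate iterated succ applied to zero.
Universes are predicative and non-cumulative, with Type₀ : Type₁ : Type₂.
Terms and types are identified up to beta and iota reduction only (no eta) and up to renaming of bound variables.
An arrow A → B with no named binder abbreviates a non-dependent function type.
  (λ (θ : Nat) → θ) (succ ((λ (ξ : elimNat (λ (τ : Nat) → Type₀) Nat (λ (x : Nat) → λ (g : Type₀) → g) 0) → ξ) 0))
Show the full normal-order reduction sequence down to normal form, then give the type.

normal-order reduction sequence:
  (λ (θ : Nat) → θ) (succ ((λ (ξ : elimNat (λ (τ : Nat) → Type₀) Nat (λ (x : Nat) → λ (g : Type₀) → g) 0) → ξ) 0))
  ~> succ ((λ (θ : elimNat (λ (ξ : Nat) → Type₀) Nat (λ (τ : Nat) → λ (x : Type₀) → x) 0) → θ) 0)
  ~> 1
inferred type:
  Nat


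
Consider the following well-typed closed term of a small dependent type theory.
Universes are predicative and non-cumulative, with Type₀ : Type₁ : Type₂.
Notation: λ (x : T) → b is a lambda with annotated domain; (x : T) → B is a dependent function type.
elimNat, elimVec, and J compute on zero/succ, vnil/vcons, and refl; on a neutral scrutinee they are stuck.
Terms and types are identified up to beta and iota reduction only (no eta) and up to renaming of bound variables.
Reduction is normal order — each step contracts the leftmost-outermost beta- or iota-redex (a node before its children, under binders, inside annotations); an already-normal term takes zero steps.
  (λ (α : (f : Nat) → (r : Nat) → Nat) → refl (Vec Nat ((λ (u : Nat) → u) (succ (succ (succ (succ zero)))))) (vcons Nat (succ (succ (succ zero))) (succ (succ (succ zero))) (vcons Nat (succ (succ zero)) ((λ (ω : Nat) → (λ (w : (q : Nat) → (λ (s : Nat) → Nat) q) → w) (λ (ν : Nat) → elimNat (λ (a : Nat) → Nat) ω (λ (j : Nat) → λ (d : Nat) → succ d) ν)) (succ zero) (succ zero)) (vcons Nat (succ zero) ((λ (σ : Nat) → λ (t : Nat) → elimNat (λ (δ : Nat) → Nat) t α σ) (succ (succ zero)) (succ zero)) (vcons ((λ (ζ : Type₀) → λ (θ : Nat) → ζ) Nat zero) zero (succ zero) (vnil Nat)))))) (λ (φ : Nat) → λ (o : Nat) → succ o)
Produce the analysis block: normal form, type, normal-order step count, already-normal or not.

resulting normal form:
  refl (Vec Nat (succ (succ (succ (succ zero))))) (vcons Nat (succ (succ (succ zero))) (succ (succ (succ zero))) (vcons Nat (succ (succ zero)) (succ (succ zero)) (vcons Nat (succ zero) (succ (succ (succ zero))) (vcons Nat zero (succ zero) (vnil Nat)))))
inferred type:
  Eq (Vec Nat (succ (succ (succ (succ zero))))) (vcons Nat (succ (succ (succ zero))) (succ (succ (succ zero))) (vcons Nat (succ (succ zero)) (succ (succ zero)) (vcons Nat (succ zero) (succ (succ (succ zero))) (vcons Nat zero (succ zero) (vnil Nat))))) (vcons Nat (succ (succ (succ zero))) (succ (succ (succ zero))) (vcons Nat (succ (succ zero)) (succ (succ zero)) (vcons Nat (succ zero) (succ (succ (succ zero))) (vcons Nat zero (succ zero) (vnil Nat)))))
steps to reach normal form (normal order): 20
started in normal form: no
first contracted redex: a beta-redex


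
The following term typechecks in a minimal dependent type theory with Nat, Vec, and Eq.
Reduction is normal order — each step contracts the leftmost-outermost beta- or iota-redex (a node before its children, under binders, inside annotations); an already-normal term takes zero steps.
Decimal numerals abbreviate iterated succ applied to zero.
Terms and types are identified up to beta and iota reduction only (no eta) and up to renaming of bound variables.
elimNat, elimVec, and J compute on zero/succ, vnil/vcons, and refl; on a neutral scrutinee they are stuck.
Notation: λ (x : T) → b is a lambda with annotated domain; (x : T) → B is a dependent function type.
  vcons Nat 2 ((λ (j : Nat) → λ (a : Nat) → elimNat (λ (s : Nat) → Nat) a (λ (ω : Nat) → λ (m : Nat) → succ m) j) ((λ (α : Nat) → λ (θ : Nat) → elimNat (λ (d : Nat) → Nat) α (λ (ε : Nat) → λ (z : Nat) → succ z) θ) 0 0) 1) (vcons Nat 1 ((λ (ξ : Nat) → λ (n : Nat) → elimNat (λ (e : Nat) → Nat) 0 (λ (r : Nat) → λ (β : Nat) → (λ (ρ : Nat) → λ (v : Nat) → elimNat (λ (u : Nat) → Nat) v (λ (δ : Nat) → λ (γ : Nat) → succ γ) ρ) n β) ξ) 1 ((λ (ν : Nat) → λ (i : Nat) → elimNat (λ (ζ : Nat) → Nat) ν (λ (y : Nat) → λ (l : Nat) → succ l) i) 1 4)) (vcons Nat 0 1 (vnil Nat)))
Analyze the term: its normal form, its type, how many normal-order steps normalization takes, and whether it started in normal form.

resulting normal form:
  vcons Nat 2 1 (vcons Nat 1 5 (vcons Nat 0 1 (vnil Nat)))
the term's type:
  Vec Nat 3
steps to reach normal form (normal order): 45
term was already normal: no
first contracted redex: a beta-redex


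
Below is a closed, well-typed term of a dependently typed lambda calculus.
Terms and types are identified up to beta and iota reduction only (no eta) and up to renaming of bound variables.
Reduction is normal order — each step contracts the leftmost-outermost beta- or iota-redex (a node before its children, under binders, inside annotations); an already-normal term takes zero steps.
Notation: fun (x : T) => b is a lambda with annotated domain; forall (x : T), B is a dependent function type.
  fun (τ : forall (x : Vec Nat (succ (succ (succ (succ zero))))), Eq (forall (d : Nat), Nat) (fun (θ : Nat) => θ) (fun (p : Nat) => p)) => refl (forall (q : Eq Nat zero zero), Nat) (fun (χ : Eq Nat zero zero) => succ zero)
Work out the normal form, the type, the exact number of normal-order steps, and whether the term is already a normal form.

resulting normal form:
  fun (τ : forall (x : Vec Nat (succ (succ (succ (succ zero))))), Eq (forall (d : Nat), Nat) (fun (θ : Nat) => θ) (fun (p : Nat) => p)) => refl (forall (q : Eq Nat zero zero), Nat) (fun (χ : Eq Nat zero zero) => succ zero)
the term's type:
  forall (τ : forall (x : Vec Nat (succ (succ (succ (succ zero))))), Eq (forall (d : Nat), Nat) (fun (θ : Nat) => θ) (fun (p : Nat) => p)), Eq (forall (q : Eq Nat zero zero), Nat) (fun (χ : Eq Nat zero zero) => succ zero) (fun (w : Eq Nat zero zero) => succ zero)
steps to reach normal form (normal order): 0
started in normal form: yes


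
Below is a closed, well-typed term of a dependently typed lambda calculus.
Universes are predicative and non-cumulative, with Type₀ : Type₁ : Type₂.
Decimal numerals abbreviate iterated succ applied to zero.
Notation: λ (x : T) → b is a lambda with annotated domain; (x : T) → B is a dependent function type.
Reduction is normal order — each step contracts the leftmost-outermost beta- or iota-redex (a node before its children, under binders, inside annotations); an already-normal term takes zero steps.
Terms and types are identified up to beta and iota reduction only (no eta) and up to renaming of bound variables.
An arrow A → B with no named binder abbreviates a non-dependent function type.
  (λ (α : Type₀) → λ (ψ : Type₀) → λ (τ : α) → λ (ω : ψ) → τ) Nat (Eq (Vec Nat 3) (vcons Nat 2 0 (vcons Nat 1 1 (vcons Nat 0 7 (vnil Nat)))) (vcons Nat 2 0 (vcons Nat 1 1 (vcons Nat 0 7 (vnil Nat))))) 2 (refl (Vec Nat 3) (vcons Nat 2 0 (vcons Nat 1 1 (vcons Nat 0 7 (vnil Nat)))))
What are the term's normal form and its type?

resulting normal form:
  2
the term's type:
  Nat
observation: the first redex contracted is a beta-redex; the normal form is reached in 4 normal-order steps.


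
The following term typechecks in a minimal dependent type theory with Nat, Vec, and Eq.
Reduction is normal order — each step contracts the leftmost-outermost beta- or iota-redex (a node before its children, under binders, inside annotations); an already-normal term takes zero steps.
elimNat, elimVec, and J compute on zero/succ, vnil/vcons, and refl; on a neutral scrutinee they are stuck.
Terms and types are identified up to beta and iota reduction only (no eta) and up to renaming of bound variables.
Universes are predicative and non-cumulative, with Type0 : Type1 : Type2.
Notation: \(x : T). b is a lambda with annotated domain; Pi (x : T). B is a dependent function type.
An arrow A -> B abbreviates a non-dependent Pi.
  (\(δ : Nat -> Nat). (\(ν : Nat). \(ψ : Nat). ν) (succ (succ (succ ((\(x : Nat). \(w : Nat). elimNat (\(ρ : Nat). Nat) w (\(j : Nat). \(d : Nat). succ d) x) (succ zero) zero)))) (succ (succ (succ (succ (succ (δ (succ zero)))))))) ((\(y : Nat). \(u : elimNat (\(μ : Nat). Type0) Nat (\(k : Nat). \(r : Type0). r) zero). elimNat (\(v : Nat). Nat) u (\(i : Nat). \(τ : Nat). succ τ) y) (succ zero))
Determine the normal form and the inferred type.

normal form:
  succ (succ (succ (succ zero)))
type:
  Nat


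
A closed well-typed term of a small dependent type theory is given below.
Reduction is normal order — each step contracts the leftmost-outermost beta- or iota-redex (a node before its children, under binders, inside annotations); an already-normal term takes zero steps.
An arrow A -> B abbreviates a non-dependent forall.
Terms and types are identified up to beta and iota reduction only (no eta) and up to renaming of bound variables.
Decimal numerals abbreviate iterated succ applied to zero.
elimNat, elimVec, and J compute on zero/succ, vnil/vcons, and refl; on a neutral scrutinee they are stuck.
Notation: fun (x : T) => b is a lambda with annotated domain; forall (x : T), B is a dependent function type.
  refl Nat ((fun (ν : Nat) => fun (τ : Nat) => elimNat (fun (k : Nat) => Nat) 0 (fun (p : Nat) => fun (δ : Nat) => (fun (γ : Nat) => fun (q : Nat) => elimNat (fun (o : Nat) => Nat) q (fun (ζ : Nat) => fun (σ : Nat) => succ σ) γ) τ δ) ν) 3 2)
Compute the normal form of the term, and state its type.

reduced normal form:
  refl Nat 6
type:
  Eq Nat 6 6
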